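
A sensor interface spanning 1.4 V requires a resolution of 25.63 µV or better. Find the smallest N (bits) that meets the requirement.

Number of steps required ≥ 1.4 V / 25.63 µV = 54623.49.
Need 2^N ≥ 54623.49; 2^15 = 32768, 2^16 = 65536.
Minimum N = 16.

16 bits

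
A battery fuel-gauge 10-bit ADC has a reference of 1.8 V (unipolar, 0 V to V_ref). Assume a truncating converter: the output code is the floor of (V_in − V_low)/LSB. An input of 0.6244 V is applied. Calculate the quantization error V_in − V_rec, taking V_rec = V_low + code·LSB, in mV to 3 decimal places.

LSB = 1.8/2^10 = 1.758 mV.
Scaled input = 355.2142 LSBs, so code = 355.
Code 355 maps back to 0 + 355×0.00175781 V = 0.62402344 V.
Difference: 0.000376562 V → 0.377 mV.

0.377 mV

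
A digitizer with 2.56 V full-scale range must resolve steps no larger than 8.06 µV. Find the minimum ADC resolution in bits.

19 bits

Number of steps required ≥ 2.56 V / 8.06 µV = 317617.87.
Need 2^N ≥ 317617.87; 2^18 = 262144, 2^19 = 524288.
Minimum N = 19.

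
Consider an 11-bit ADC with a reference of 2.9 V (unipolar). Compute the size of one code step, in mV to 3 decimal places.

Full-scale span = 2.9 V.
LSB = 2.9 / 2^11 = 2.9 / 2048 = 0.00141602 V = 1.416 mV.

1.416 mV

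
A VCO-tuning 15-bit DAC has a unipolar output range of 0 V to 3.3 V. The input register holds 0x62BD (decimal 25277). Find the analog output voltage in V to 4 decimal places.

LSB = 3.3 V / 2^15 = 100.71 µV.
Code 0x62BD = 25277 decimal.
V_out = 0 + 25277 × 0.000100708 V = 2.5456 V.

2.5456 V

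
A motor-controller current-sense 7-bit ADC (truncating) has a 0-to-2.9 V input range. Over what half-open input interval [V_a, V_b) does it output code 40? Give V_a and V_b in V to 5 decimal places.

[0.90625 V, 0.92891 V)

LSB = 2.9/2^7 = 22.656 mV.
V_a = V_low + 40·LSB = 0.90625 V; V_b = V_low + 41·LSB = 0.928906 V.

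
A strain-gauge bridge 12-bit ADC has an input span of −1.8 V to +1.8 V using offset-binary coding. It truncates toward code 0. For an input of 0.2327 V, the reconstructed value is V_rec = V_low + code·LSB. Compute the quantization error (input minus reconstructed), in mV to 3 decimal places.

0.669 mV

Step size: 3.6 V ÷ 2^12 = 0.879 mV.
(V_in − V_low)/LSB = (0.2327 − (−1.8))/0.000878906 = 2312.7609 → code 2312 (floor).
Reconstructed: 0.23203125 V.
Error = 0.2327 − 0.23203125 = 0.00066875 V = 0.669 mV.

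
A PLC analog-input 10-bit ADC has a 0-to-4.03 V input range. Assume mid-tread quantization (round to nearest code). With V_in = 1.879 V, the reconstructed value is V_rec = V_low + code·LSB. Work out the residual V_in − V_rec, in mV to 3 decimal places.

1.744 mV

One LSB is 4.03 V / 1024 = 3.936 mV.
Scaled input = 477.4432 LSBs, so code = 477.
Reconstructed: 1.8772559 V.
Difference: 0.00174414 V → 1.744 mV.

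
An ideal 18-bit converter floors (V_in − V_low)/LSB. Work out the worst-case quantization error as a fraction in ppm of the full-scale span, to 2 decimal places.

3.81 ppm

Truncating → worst-case error = 1 LSB = V_FS/2^18, so 1e+06/262144 = 3.8147 ppm of full scale.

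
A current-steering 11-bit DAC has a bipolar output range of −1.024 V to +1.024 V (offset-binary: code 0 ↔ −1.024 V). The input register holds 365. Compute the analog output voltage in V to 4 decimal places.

LSB = 2.048 V / 2^11 = 1.000 mV.
V_out = (−1.024) + 365 × 0.001 V = -0.659 V.

-0.6590 V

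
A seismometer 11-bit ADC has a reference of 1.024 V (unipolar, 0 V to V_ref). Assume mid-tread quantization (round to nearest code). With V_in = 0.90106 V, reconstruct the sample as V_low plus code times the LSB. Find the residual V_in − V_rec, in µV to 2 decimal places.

Step size: 1.024 V ÷ 2^11 = 0.500 mV.
(0.90106 − 0)/0.0005 = 1802.1200; round gives code 1802.
Reconstructed: 0.901 V.
V_in − V_rec = 6e-05 V = 60.00 µV.

60.00 µV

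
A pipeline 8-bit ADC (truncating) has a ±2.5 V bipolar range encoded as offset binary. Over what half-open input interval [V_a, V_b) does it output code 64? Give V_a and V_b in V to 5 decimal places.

[-1.25000 V, -1.23047 V)

LSB = 5/2^8 = 19.531 mV.
V_a = V_low + 64·LSB = -1.25 V; V_b = V_low + 65·LSB = -1.23047 V.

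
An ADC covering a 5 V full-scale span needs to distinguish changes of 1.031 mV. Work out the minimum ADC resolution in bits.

Number of steps required ≥ 5 V / 1.031 mV = 4849.66.
Need 2^N ≥ 4849.66; 2^12 = 4096, 2^13 = 8192.
Minimum N = 13.

13 bits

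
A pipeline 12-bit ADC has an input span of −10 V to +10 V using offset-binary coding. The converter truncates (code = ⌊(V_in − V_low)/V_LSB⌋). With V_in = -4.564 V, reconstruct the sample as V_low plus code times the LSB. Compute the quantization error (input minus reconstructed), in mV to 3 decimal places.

One LSB is 20 V / 4096 = 4.883 mV.
(V_in − V_low)/LSB = (-4.564 − (−10))/0.00488281 = 1113.2928 → code 1113 (floor).
Code 1113 maps back to (−10) + 1113×0.00488281 V = -4.5654297 V.
V_in − V_rec = 0.00142969 V = 1.430 mV.

1.430 mV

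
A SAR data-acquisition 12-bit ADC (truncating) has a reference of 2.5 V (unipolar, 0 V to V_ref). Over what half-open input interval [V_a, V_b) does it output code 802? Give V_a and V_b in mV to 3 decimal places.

[489.502 mV, 490.112 mV)

LSB = 2.5/2^12 = 0.610 mV.
V_a = V_low + 802·LSB = 0.489502 V; V_b = V_low + 803·LSB = 0.490112 V.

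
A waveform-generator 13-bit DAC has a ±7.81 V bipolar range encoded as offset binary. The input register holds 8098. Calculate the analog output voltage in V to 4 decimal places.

LSB = 15.62 V / 2^13 = 1.907 mV.
V_out = (−7.81) + 8098 × 0.00190674 V = 7.63077 V.

7.6308 V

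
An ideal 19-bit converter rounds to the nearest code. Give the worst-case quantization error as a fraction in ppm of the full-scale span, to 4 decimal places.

Rounding → worst-case error = ½ LSB = V_FS/2^20, so 1e+06/1048576 = 0.953674 ppm of full scale.

0.9537 ppm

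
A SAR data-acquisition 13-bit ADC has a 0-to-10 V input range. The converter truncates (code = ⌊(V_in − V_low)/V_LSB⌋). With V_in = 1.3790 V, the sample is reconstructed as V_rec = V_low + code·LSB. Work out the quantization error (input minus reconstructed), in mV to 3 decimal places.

One LSB is 10 V / 8192 = 1.221 mV.
Scaled input = 1129.6768 LSBs, so code = 1129.
Code 1129 maps back to 0 + 1129×0.0012207 V = 1.3781738 V.
Error = 1.3790 − 1.3781738 = 0.000826172 V = 0.826 mV.

0.826 mV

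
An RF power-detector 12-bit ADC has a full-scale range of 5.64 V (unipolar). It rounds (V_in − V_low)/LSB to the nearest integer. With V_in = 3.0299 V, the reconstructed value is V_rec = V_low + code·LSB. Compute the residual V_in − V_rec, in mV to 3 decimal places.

0.603 mV

One LSB is 5.64 V / 4096 = 1.377 mV.
(V_in − V_low)/LSB = (3.0299 − 0)/0.00137695 = 2200.4380 → code 2200 (round).
V_rec = 0 + 2200·0.00137695 = 3.0292969 V.
V_in − V_rec = 0.000603125 V = 0.603 mV.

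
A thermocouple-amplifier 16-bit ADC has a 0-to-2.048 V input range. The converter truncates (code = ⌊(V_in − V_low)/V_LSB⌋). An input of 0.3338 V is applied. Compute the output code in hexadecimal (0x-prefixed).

code 0x29B9 (decimal 10681)

Full-scale span = 2.048 V; LSB = 2.048/2^16 = 31.25 µV.
Input sits at 10681.600 steps above V_low.
Floor → code 10681.
In hexadecimal (0x-prefixed): 0x29B9.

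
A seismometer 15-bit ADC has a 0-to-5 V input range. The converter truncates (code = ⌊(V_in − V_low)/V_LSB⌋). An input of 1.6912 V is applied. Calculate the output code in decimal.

Full-scale span = 5 V; LSB = 5/2^15 = 152.59 µV.
(V_in − V_low)/LSB = (1.6912 − 0) / 0.000152588 = 11083.448.
Floor → code 11083.

code 11083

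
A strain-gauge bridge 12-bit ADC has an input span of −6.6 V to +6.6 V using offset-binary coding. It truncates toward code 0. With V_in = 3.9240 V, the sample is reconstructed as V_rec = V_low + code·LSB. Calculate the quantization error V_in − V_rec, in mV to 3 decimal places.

2.027 mV

LSB = 13.2/2^12 = 3.223 mV.
(3.9240 − (−6.6))/0.00322266 = 3265.6291; ⌊·⌋ gives code 3265.
Reconstructed: 3.9219727 V.
V_in − V_rec = 0.00202734 V = 2.027 mV.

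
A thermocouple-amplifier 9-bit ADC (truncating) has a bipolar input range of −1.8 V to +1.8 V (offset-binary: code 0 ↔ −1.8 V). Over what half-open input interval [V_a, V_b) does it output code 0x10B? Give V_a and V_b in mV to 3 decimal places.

[77.344 mV, 84.375 mV)

LSB = 3.6/2^9 = 7.031 mV.
Code 0x10B = 267 decimal.
V_a = V_low + 267·LSB = 0.0773438 V; V_b = V_low + 268·LSB = 0.084375 V.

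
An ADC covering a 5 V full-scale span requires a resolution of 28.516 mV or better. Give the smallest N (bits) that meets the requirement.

8 bits

Number of steps required ≥ 5 V / 28.516 mV = 175.34.
Need 2^N ≥ 175.34; 2^7 = 128, 2^8 = 256.
Minimum N = 8.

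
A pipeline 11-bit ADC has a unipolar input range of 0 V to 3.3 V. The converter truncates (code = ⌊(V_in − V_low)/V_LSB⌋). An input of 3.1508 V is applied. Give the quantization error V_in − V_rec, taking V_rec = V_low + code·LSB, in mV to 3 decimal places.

0.654 mV

LSB = 3.3/2^11 = 1.611 mV.
(V_in − V_low)/LSB = (3.1508 − 0)/0.00161133 = 1955.4056 → code 1955 (floor).
Code 1955 maps back to 0 + 1955×0.00161133 V = 3.1501465 V.
Difference: 0.000653516 V → 0.654 mV.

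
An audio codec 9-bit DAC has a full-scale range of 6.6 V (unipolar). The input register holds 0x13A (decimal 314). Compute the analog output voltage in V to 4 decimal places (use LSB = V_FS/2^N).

4.0477 V

LSB = 6.6 V / 2^9 = 12.891 mV.
Code 0x13A = 314 decimal.
V_out = 0 + 314 × 0.0128906 V = 4.04766 V.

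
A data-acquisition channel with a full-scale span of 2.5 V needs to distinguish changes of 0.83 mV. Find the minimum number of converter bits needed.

12 bits

Number of steps required ≥ 2.5 V / 0.83 mV = 3012.05.
Need 2^N ≥ 3012.05; 2^11 = 2048, 2^12 = 4096.
Minimum N = 12.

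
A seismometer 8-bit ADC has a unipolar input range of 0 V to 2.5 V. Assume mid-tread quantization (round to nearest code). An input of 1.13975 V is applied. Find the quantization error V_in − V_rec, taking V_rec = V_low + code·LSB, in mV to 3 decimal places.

One LSB is 2.5 V / 256 = 9.766 mV.
(1.13975 − 0)/0.00976562 = 116.7104; round gives code 117.
Reconstructed: 1.1425781 V.
V_in − V_rec = -0.00282812 V = -2.828 mV.

-2.828 mV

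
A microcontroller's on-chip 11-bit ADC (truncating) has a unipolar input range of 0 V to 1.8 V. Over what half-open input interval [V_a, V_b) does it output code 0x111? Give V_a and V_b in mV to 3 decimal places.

[239.941 mV, 240.820 mV)

LSB = 1.8/2^11 = 0.879 mV.
Code 0x111 = 273 decimal.
V_a = V_low + 273·LSB = 0.239941 V; V_b = V_low + 274·LSB = 0.24082 V.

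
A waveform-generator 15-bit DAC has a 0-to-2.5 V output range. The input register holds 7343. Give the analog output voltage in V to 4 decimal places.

LSB = 2.5 V / 2^15 = 76.29 µV.
V_out = 0 + 7343 × 7.62939e-05 V = 0.560226 V.

0.5602 V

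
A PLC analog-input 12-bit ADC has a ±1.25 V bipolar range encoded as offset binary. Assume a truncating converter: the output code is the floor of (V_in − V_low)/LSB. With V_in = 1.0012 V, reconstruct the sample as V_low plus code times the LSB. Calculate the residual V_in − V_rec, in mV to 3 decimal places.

0.223 mV

LSB = 2.5/2^12 = 0.610 mV.
Scaled input = 3688.3661 LSBs, so code = 3688.
V_rec = (−1.25) + 3688·0.000610352 = 1.0009766 V.
Difference: 0.000223438 V → 0.223 mV.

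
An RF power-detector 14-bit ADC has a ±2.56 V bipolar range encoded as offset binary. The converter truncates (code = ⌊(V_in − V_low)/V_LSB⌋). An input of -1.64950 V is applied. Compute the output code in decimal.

code 2913

Full-scale span = 5.12 V; LSB = 5.12/2^14 = 312.50 µV.
(-1.64950 − (−2.56)) / 0.0003125 = 2913.600 LSBs.
⌊·⌋(2913.600) = 2913.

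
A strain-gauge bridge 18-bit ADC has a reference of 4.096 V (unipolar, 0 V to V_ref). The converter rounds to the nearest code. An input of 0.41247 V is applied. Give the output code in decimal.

With 262144 levels over 4.096 V, one step is 15.62 µV.
(0.41247 − 0) / 1.5625e-05 = 26398.080 LSBs.
So the output code is 26398.

code 26398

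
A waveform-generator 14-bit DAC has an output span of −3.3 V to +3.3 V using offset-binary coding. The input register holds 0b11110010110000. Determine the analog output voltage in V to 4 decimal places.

2.9584 V

LSB = 6.6 V / 2^14 = 402.83 µV.
Code 0b11110010110000 = 15536 decimal.
V_out = (−3.3) + 15536 × 0.000402832 V = 2.9584 V.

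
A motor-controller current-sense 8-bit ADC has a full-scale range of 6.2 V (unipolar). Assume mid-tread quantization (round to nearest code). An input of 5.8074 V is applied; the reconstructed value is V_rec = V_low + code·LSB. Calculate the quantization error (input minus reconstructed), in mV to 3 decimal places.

-5.100 mV

LSB = 6.2/2^8 = 24.219 mV.
Scaled input = 239.7894 LSBs, so code = 240.
Code 240 maps back to 0 + 240×0.0242188 V = 5.8125 V.
V_in − V_rec = -0.0051 V = -5.100 mV.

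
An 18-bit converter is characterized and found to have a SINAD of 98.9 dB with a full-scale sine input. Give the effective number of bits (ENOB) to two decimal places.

ENOB = (SINAD − 1.76) / 6.02 = (98.9 − 1.76)/6.02 = 16.136.

16.14 bits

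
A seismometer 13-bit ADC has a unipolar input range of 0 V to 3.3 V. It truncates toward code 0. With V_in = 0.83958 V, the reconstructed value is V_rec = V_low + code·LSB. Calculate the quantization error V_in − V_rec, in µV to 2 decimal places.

78.05 µV

One LSB is 3.3 V / 8192 = 402.83 µV.
Scaled input = 2084.1937 LSBs, so code = 2084.
V_rec = 0 + 2084·0.000402832 = 0.83950195 V.
Difference: 7.80469e-05 V → 78.05 µV.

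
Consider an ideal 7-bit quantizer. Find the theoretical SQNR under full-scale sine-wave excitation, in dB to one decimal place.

43.9 dB

SNR ≈ 6.02·N + 1.76 dB = 6.02·7 + 1.76 = 43.90 dB.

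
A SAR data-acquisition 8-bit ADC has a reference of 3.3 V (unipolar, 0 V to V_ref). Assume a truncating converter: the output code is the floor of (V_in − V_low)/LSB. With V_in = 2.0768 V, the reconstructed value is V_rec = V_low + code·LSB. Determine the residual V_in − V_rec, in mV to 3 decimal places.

Step size: 3.3 V ÷ 2^8 = 12.891 mV.
Scaled input = 161.1093 LSBs, so code = 161.
Reconstructed: 2.0753906 V.
Error = 2.0768 − 2.0753906 = 0.00140938 V = 1.409 mV.

1.409 mV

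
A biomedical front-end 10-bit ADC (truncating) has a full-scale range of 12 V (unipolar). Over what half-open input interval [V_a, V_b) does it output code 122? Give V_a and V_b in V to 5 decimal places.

[1.42969 V, 1.44141 V)

LSB = 12/2^10 = 11.719 mV.
V_a = V_low + 122·LSB = 1.42969 V; V_b = V_low + 123·LSB = 1.44141 V.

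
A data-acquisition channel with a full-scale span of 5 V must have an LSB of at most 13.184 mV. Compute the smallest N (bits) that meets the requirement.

9 bits

Number of steps required ≥ 5 V / 13.184 mV = 379.25.
Need 2^N ≥ 379.25; 2^8 = 256, 2^9 = 512.
Minimum N = 9.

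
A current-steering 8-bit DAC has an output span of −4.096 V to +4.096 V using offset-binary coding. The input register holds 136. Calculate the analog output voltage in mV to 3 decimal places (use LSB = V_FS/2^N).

LSB = 8.192 V / 2^8 = 32.000 mV.
V_out = (−4.096) + 136 × 0.032 V = 0.256 V.
= 256.000 mV.

256.000 mV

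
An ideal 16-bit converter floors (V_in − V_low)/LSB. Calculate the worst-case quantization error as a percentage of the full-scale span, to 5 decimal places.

0.00153 %

Truncating → worst-case error = 1 LSB = V_FS/2^16, so 100/65536 = 0.00152588 % of full scale.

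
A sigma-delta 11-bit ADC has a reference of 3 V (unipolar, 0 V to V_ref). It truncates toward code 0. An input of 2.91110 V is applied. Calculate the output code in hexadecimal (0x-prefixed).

code 0x7C3 (decimal 1987)

Full-scale span = 3 V; LSB = 3/2^11 = 1.465 mV.
(2.91110 − 0) / 0.00146484 = 1987.311 LSBs.
So the output code is 1987.
In hexadecimal (0x-prefixed): 0x7C3.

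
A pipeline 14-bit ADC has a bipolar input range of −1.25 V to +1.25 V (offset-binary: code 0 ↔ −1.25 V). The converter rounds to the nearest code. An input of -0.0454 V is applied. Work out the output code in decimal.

With 16384 levels over 2.5 V, one step is 152.59 µV.
(V_in − V_low)/LSB = (-0.0454 − (−1.25)) / 0.000152588 = 7894.467.
round(7894.467) = 7894.

code 7894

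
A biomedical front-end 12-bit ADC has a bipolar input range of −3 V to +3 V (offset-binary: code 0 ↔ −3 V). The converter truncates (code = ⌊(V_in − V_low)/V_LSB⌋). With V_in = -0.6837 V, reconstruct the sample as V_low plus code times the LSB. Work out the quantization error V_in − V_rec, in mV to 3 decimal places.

0.382 mV

Step size: 6 V ÷ 2^12 = 1.465 mV.
Scaled input = 1581.2608 LSBs, so code = 1581.
V_rec = (−3) + 1581·0.00146484 = -0.68408203 V.
V_in − V_rec = 0.000382031 V = 0.382 mV.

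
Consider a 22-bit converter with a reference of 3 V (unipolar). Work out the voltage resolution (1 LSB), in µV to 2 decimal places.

Full-scale span = 3 V.
LSB = 3 / 2^22 = 3 / 4194304 = 7.15256e-07 V = 0.72 µV.

0.72 µV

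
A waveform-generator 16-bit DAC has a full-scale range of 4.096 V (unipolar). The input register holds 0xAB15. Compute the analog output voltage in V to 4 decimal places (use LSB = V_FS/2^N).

2.7373 V

LSB = 4.096 V / 2^16 = 62.50 µV.
Code 0xAB15 = 43797 decimal.
V_out = 0 + 43797 × 6.25e-05 V = 2.73731 V.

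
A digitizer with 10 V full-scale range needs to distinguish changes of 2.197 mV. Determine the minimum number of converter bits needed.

Number of steps required ≥ 10 V / 2.197 mV = 4551.66.
Need 2^N ≥ 4551.66; 2^12 = 4096, 2^13 = 8192.
Minimum N = 13.

13 bits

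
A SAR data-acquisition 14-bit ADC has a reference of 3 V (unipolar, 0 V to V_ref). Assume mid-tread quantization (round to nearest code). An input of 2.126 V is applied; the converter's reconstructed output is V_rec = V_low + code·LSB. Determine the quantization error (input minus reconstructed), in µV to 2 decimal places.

LSB = 3/2^14 = 183.11 µV.
(2.126 − 0)/0.000183105 = 11610.7947; round gives code 11611.
Reconstructed: 2.1260376 V.
Error = 2.126 − 2.1260376 = -3.75977e-05 V = -37.60 µV.

-37.60 µV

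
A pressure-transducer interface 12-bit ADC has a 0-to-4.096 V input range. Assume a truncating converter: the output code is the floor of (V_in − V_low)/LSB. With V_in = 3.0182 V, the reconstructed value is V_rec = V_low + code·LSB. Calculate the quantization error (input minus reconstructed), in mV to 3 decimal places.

One LSB is 4.096 V / 4096 = 1.000 mV.
Scaled input = 3018.2000 LSBs, so code = 3018.
Code 3018 maps back to 0 + 3018×0.001 V = 3.018 V.
Difference: 0.0002 V → 0.200 mV.

0.200 mV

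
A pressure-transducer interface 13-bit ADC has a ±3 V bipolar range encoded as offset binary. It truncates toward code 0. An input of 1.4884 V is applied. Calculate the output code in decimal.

code 6128

With 8192 levels over 6 V, one step is 0.732 mV.
(V_in − V_low)/LSB = (1.4884 − (−3)) / 0.000732422 = 6128.162.
⌊·⌋(6128.162) = 6128.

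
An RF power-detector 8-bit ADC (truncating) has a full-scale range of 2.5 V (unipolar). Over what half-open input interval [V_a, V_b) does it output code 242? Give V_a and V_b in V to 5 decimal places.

LSB = 2.5/2^8 = 9.766 mV.
V_a = V_low + 242·LSB = 2.36328 V; V_b = V_low + 243·LSB = 2.37305 V.

[2.36328 V, 2.37305 V)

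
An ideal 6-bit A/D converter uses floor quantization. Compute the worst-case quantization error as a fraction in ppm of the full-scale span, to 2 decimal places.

15625.00 ppm

Truncating → worst-case error = 1 LSB = V_FS/2^6, so 1e+06/64 = 15625 ppm of full scale.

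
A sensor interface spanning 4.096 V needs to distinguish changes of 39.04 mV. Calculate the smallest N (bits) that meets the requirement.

Number of steps required ≥ 4.096 V / 39.04 mV = 104.92.
Need 2^N ≥ 104.92; 2^6 = 64, 2^7 = 128.
Minimum N = 7.

7 bits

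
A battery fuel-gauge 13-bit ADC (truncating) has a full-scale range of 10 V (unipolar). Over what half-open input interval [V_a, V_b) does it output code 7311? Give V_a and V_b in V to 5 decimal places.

LSB = 10/2^13 = 1.221 mV.
V_a = V_low + 7311·LSB = 8.92456 V; V_b = V_low + 7312·LSB = 8.92578 V.

[8.92456 V, 8.92578 V)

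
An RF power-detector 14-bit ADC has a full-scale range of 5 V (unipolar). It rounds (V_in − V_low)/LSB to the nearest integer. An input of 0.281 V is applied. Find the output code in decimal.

code 921

LSB = 5 V / 16384 = 305.18 µV.
(0.281 − 0) / 0.000305176 = 920.781 LSBs.
So the output code is 921.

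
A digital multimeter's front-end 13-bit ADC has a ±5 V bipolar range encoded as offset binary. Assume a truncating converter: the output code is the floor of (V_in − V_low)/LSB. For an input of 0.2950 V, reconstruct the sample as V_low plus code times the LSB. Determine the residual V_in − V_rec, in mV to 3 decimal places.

0.811 mV

LSB = 10/2^13 = 1.221 mV.
(0.2950 − (−5))/0.0012207 = 4337.6640; ⌊·⌋ gives code 4337.
V_rec = (−5) + 4337·0.0012207 = 0.29418945 V.
Error = 0.2950 − 0.29418945 = 0.000810547 V = 0.811 mV.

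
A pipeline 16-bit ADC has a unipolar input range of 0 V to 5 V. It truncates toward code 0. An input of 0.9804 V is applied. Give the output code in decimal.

code 12850

Full-scale span = 5 V; LSB = 5/2^16 = 76.29 µV.
(V_in − V_low)/LSB = (0.9804 − 0) / 7.62939e-05 = 12850.299.
Floor → code 12850.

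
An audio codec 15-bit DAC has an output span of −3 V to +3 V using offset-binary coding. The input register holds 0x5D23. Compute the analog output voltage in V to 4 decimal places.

LSB = 6 V / 2^15 = 183.11 µV.
Code 0x5D23 = 23843 decimal.
V_out = (−3) + 23843 × 0.000183105 V = 1.36578 V.

1.3658 V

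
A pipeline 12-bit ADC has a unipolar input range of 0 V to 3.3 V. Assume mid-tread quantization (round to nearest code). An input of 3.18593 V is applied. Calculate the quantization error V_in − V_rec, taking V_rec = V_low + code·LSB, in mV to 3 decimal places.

Step size: 3.3 V ÷ 2^12 = 0.806 mV.
Scaled input = 3954.4149 LSBs, so code = 3954.
Code 3954 maps back to 0 + 3954×0.000805664 V = 3.1855957 V.
V_in − V_rec = 0.000334297 V = 0.334 mV.

0.334 mV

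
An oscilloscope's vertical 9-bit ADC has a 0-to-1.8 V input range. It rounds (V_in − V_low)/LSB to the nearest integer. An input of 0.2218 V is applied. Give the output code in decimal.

LSB = 1.8 V / 512 = 3.516 mV.
Input sits at 63.090 steps above V_low.
round(63.090) = 63.

code 63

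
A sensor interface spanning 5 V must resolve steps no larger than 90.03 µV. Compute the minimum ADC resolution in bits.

Number of steps required ≥ 5 V / 90.03 µV = 55537.04.
Need 2^N ≥ 55537.04; 2^15 = 32768, 2^16 = 65536.
Minimum N = 16.

16 bits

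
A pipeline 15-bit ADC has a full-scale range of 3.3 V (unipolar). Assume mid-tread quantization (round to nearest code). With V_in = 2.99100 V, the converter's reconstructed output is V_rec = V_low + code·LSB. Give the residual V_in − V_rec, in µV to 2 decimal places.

Step size: 3.3 V ÷ 2^15 = 100.71 µV.
(2.99100 − 0)/0.000100708 = 29699.7236; round gives code 29700.
Reconstructed: 2.9910278 V.
Difference: -2.7832e-05 V → -27.83 µV.

-27.83 µV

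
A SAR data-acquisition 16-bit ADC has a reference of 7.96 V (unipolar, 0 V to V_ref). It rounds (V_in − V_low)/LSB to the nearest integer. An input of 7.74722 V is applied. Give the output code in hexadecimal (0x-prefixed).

code 0xF928 (decimal 63784)

LSB = 7.96 V / 65536 = 121.46 µV.
(7.74722 − 0) / 0.00012146 = 63784.147 LSBs.
So the output code is 63784.
In hexadecimal (0x-prefixed): 0xF928.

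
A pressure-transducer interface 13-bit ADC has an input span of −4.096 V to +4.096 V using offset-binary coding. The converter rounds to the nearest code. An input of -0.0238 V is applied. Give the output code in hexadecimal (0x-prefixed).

code 0xFE8 (decimal 4072)

With 8192 levels over 8.192 V, one step is 1.000 mV.
(-0.0238 − (−4.096)) / 0.001 = 4072.200 LSBs.
So the output code is 4072.
In hexadecimal (0x-prefixed): 0xFE8.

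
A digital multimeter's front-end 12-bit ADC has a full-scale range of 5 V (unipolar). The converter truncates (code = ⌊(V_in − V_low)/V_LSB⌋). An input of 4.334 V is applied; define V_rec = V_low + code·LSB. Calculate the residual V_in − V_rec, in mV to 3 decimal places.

0.504 mV

One LSB is 5 V / 4096 = 1.221 mV.
(4.334 − 0)/0.0012207 = 3550.4128; ⌊·⌋ gives code 3550.
V_rec = 0 + 3550·0.0012207 = 4.3334961 V.
V_in − V_rec = 0.000503906 V = 0.504 mV.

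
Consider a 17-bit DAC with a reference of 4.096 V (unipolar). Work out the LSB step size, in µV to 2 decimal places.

31.25 µV

Full-scale span = 4.096 V.
LSB = 4.096 / 2^17 = 4.096 / 131072 = 3.125e-05 V = 31.25 µV.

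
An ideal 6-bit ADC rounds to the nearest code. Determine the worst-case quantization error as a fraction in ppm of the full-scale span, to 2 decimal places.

7812.50 ppm

Rounding → worst-case error = ½ LSB = V_FS/2^7, so 1e+06/128 = 7812.5 ppm of full scale.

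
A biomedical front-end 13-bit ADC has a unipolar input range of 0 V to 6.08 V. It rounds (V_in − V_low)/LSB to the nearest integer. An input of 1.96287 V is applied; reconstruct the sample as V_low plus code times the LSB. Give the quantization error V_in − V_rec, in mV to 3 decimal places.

-0.216 mV

LSB = 6.08/2^13 = 0.742 mV.
(V_in − V_low)/LSB = (1.96287 − 0)/0.000742188 = 2644.7091 → code 2645 (round).
Reconstructed: 1.9630859 V.
Error = 1.96287 − 1.9630859 = -0.000215938 V = -0.216 mV.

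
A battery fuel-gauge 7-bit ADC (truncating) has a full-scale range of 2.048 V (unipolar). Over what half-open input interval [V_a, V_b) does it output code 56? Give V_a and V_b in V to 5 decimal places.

[0.89600 V, 0.91200 V)

LSB = 2.048/2^7 = 16.000 mV.
V_a = V_low + 56·LSB = 0.896 V; V_b = V_low + 57·LSB = 0.912 V.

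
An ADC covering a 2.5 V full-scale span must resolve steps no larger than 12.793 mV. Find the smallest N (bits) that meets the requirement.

8 bits

Number of steps required ≥ 2.5 V / 12.793 mV = 195.42.
Need 2^N ≥ 195.42; 2^7 = 128, 2^8 = 256.
Minimum N = 8.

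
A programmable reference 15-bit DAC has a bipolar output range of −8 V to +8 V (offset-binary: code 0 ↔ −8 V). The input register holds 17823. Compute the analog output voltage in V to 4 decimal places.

0.7026 V

LSB = 16 V / 2^15 = 488.28 µV.
V_out = (−8) + 17823 × 0.000488281 V = 0.702637 V.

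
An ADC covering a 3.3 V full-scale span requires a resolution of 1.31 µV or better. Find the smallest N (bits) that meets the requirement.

Number of steps required ≥ 3.3 V / 1.31 µV = 2519083.97.
Need 2^N ≥ 2519083.97; 2^21 = 2097152, 2^22 = 4194304.
Minimum N = 22.

22 bits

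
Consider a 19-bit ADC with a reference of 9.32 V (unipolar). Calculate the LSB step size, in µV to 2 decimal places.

17.78 µV

Full-scale span = 9.32 V.
LSB = 9.32 / 2^19 = 9.32 / 524288 = 1.77765e-05 V = 17.78 µV.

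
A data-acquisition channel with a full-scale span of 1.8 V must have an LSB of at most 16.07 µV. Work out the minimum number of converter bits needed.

17 bits

Number of steps required ≥ 1.8 V / 16.07 µV = 112009.96.
Need 2^N ≥ 112009.96; 2^16 = 65536, 2^17 = 131072.
Minimum N = 17.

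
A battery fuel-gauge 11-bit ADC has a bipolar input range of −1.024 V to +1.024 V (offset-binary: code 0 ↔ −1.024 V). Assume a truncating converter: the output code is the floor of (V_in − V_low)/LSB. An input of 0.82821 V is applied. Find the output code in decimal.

Full-scale span = 2.048 V; LSB = 2.048/2^11 = 1.000 mV.
Input sits at 1852.210 steps above V_low.
So the output code is 1852.

code 1852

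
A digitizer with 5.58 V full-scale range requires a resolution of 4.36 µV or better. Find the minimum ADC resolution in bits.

Number of steps required ≥ 5.58 V / 4.36 µV = 1279816.51.
Need 2^N ≥ 1279816.51; 2^20 = 1048576, 2^21 = 2097152.
Minimum N = 21.

21 bits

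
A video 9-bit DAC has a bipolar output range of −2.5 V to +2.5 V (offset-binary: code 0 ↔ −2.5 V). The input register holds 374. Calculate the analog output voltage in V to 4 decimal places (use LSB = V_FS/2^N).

LSB = 5 V / 2^9 = 9.766 mV.
V_out = (−2.5) + 374 × 0.00976562 V = 1.15234 V.

1.1523 V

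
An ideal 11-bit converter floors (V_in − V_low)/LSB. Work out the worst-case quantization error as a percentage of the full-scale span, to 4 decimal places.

Truncating → worst-case error = 1 LSB = V_FS/2^11, so 100/2048 = 0.0488281 % of full scale.

0.0488 %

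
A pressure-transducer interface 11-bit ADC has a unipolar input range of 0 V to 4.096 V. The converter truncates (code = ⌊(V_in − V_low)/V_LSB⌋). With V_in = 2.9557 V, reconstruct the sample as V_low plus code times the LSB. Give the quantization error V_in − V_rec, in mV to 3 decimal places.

1.700 mV

One LSB is 4.096 V / 2048 = 2.000 mV.
Scaled input = 1477.8500 LSBs, so code = 1477.
V_rec = 0 + 1477·0.002 = 2.954 V.
V_in − V_rec = 0.0017 V = 1.700 mV.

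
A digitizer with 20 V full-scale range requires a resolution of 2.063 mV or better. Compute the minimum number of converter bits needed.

14 bits

Number of steps required ≥ 20 V / 2.063 mV = 9694.62.
Need 2^N ≥ 9694.62; 2^13 = 8192, 2^14 = 16384.
Minimum N = 14.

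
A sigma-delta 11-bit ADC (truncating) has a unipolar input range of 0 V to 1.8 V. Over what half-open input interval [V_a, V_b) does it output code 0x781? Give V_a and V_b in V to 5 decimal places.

[1.68838 V, 1.68926 V)

LSB = 1.8/2^11 = 0.879 mV.
Code 0x781 = 1921 decimal.
V_a = V_low + 1921·LSB = 1.68838 V; V_b = V_low + 1922·LSB = 1.68926 V.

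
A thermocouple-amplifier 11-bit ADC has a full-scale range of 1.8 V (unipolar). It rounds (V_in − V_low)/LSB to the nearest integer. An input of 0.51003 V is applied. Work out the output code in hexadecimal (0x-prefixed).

With 2048 levels over 1.8 V, one step is 0.879 mV.
(0.51003 − 0) / 0.000878906 = 580.301 LSBs.
Round → code 580.
In hexadecimal (0x-prefixed): 0x244.

code 0x244 (decimal 580)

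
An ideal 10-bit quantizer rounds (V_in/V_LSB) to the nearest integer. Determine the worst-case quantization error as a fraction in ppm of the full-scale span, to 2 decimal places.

Rounding → worst-case error = ½ LSB = V_FS/2^11, so 1e+06/2048 = 488.281 ppm of full scale.

488.28 ppm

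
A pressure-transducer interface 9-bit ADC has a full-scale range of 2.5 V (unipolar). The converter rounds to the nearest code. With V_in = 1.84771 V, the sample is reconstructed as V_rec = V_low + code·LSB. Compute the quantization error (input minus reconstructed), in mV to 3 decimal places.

2.007 mV

LSB = 2.5/2^9 = 4.883 mV.
(1.84771 − 0)/0.00488281 = 378.4110; round gives code 378.
Reconstructed: 1.8457031 V.
Error = 1.84771 − 1.8457031 = 0.00200687 V = 2.007 mV.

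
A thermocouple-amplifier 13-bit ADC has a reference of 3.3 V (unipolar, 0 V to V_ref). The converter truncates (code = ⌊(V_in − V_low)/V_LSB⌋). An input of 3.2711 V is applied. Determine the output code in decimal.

Full-scale span = 3.3 V; LSB = 3.3/2^13 = 402.83 µV.
Input sits at 8120.258 steps above V_low.
Floor → code 8120.

code 8120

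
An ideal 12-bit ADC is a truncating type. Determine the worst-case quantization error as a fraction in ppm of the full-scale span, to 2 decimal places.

244.14 ppm

Truncating → worst-case error = 1 LSB = V_FS/2^12, so 1e+06/4096 = 244.141 ppm of full scale.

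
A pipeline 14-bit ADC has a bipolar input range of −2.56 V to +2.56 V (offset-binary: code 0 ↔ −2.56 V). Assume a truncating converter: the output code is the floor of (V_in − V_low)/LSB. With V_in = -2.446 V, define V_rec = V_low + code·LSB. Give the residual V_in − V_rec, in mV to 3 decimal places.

Step size: 5.12 V ÷ 2^14 = 312.50 µV.
(V_in − V_low)/LSB = (-2.446 − (−2.56))/0.0003125 = 364.8000 → code 364 (floor).
Code 364 maps back to (−2.56) + 364×0.0003125 V = -2.44625 V.
Difference: 0.00025 V → 0.250 mV.

0.250 mV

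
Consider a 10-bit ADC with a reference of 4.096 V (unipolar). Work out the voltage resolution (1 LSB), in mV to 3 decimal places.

4.000 mV

Full-scale span = 4.096 V.
LSB = 4.096 / 2^10 = 4.096 / 1024 = 0.004 V = 4.000 mV.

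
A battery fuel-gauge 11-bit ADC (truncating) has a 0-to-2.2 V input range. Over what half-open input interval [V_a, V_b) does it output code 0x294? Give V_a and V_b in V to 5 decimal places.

[0.70898 V, 0.71006 V)

LSB = 2.2/2^11 = 1.074 mV.
Code 0x294 = 660 decimal.
V_a = V_low + 660·LSB = 0.708984 V; V_b = V_low + 661·LSB = 0.710059 V.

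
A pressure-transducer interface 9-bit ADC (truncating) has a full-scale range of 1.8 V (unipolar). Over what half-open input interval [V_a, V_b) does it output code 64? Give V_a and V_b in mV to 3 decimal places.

LSB = 1.8/2^9 = 3.516 mV.
V_a = V_low + 64·LSB = 0.225 V; V_b = V_low + 65·LSB = 0.228516 V.

[225.000 mV, 228.516 mV)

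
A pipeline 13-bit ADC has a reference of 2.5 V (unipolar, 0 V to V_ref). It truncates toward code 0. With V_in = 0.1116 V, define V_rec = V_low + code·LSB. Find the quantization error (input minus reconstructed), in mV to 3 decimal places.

0.211 mV

LSB = 2.5/2^13 = 305.18 µV.
Scaled input = 365.6909 LSBs, so code = 365.
Reconstructed: 0.11138916 V.
V_in − V_rec = 0.00021084 V = 0.211 mV.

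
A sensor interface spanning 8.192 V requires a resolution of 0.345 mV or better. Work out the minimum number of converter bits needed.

Number of steps required ≥ 8.192 V / 0.345 mV = 23744.93.
Need 2^N ≥ 23744.93; 2^14 = 16384, 2^15 = 32768.
Minimum N = 15.

15 bits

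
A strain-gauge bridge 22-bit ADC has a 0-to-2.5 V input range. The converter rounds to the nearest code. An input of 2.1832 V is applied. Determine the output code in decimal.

LSB = 2.5 V / 4194304 = 0.60 µV.
Input sits at 3662801.797 steps above V_low.
So the output code is 3662802.

code 3662802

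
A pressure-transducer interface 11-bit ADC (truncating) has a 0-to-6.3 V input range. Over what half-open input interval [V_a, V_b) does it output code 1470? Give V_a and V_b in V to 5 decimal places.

LSB = 6.3/2^11 = 3.076 mV.
V_a = V_low + 1470·LSB = 4.52197 V; V_b = V_low + 1471·LSB = 4.52505 V.

[4.52197 V, 4.52505 V)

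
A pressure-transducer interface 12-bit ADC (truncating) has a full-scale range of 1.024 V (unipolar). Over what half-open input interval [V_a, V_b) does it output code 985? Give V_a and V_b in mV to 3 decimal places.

[246.250 mV, 246.500 mV)

LSB = 1.024/2^12 = 250.00 µV.
V_a = V_low + 985·LSB = 0.24625 V; V_b = V_low + 986·LSB = 0.2465 V.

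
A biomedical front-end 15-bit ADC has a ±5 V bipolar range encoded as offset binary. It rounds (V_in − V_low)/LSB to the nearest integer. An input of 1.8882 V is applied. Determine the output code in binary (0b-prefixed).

With 32768 levels over 10 V, one step is 305.18 µV.
Input sits at 22571.254 steps above V_low.
round(22571.254) = 22571.
In binary (0b-prefixed): 0b101100000101011.

code 0b101100000101011 (decimal 22571)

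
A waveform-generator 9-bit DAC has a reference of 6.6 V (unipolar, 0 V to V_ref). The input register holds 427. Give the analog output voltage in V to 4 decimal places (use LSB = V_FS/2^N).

5.5043 V

LSB = 6.6 V / 2^9 = 12.891 mV.
V_out = 0 + 427 × 0.0128906 V = 5.5043 V.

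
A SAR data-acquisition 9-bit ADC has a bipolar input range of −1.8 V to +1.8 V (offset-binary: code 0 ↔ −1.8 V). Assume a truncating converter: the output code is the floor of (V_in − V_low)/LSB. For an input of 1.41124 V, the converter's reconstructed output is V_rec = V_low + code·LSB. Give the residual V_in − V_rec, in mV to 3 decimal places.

One LSB is 3.6 V / 512 = 7.031 mV.
(V_in − V_low)/LSB = (1.41124 − (−1.8))/0.00703125 = 456.7097 → code 456 (floor).
V_rec = (−1.8) + 456·0.00703125 = 1.40625 V.
Error = 1.41124 − 1.40625 = 0.00499 V = 4.990 mV.

4.990 mV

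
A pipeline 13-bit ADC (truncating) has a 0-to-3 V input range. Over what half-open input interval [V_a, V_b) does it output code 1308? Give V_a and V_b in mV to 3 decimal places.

LSB = 3/2^13 = 366.21 µV.
V_a = V_low + 1308·LSB = 0.479004 V; V_b = V_low + 1309·LSB = 0.47937 V.

[479.004 mV, 479.370 mV)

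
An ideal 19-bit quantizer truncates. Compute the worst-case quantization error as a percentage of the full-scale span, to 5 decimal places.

Truncating → worst-case error = 1 LSB = V_FS/2^19, so 100/524288 = 0.000190735 % of full scale.

0.00019 %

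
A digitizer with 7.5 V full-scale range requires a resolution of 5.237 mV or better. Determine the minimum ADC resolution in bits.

11 bits

Number of steps required ≥ 7.5 V / 5.237 mV = 1432.12.
Need 2^N ≥ 1432.12; 2^10 = 1024, 2^11 = 2048.
Minimum N = 11.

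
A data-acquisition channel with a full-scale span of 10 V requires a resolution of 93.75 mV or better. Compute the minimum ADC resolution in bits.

Number of steps required ≥ 10 V / 93.75 mV = 106.67.
Need 2^N ≥ 106.67; 2^6 = 64, 2^7 = 128.
Minimum N = 7.

7 bits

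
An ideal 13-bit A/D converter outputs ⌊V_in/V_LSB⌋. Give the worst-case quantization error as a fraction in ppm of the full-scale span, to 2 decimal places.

122.07 ppm

Truncating → worst-case error = 1 LSB = V_FS/2^13, so 1e+06/8192 = 122.07 ppm of full scale.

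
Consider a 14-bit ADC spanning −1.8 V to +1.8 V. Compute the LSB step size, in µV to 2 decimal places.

219.73 µV

Full-scale span = 3.6 V.
LSB = 3.6 / 2^14 = 3.6 / 16384 = 0.000219727 V = 219.73 µV.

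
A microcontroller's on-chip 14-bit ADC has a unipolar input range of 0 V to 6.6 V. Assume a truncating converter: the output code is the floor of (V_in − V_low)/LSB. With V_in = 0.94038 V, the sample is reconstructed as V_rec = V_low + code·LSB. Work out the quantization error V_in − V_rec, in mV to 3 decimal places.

Step size: 6.6 V ÷ 2^14 = 402.83 µV.
(V_in − V_low)/LSB = (0.94038 − 0)/0.000402832 = 2334.4221 → code 2334 (floor).
Code 2334 maps back to 0 + 2334×0.000402832 V = 0.94020996 V.
Error = 0.94038 − 0.94020996 = 0.000170039 V = 0.170 mV.

0.170 mV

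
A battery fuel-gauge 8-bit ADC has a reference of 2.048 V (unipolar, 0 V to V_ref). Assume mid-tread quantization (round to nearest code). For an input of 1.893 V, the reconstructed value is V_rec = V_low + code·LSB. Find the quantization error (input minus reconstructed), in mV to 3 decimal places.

-3.000 mV

LSB = 2.048/2^8 = 8.000 mV.
(1.893 − 0)/0.008 = 236.6250; round gives code 237.
Reconstructed: 1.896 V.
Error = 1.893 − 1.896 = -0.003 V = -3.000 mV.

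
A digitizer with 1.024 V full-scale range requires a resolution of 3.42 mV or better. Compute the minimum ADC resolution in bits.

Number of steps required ≥ 1.024 V / 3.42 mV = 299.42.
Need 2^N ≥ 299.42; 2^8 = 256, 2^9 = 512.
Minimum N = 9.

9 bits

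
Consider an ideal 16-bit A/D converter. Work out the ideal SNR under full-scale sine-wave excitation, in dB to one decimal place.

98.1 dB

SNR ≈ 6.02·N + 1.76 dB = 6.02·16 + 1.76 = 98.08 dB.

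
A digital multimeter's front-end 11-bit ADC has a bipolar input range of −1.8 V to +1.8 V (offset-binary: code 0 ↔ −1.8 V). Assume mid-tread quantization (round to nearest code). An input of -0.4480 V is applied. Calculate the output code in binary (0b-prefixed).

code 0b1100000001 (decimal 769)

Full-scale span = 3.6 V; LSB = 3.6/2^11 = 1.758 mV.
(-0.4480 − (−1.8)) / 0.00175781 = 769.138 LSBs.
So the output code is 769.
In binary (0b-prefixed): 0b1100000001.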